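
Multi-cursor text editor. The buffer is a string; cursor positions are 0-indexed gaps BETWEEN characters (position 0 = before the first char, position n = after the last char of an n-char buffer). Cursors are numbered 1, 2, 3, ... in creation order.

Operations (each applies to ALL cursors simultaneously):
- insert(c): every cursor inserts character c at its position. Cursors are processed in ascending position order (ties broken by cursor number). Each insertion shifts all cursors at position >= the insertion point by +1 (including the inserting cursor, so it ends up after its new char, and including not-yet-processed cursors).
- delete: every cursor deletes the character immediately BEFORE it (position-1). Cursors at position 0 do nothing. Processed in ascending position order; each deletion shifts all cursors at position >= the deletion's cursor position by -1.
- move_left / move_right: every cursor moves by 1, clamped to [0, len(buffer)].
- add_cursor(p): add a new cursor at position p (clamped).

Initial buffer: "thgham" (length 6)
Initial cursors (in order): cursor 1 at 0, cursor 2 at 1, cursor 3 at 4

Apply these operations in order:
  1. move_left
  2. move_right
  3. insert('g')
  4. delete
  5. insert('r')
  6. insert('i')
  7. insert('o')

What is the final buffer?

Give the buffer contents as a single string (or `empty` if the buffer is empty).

After op 1 (move_left): buffer="thgham" (len 6), cursors c1@0 c2@0 c3@3, authorship ......
After op 2 (move_right): buffer="thgham" (len 6), cursors c1@1 c2@1 c3@4, authorship ......
After op 3 (insert('g')): buffer="tgghghgam" (len 9), cursors c1@3 c2@3 c3@7, authorship .12...3..
After op 4 (delete): buffer="thgham" (len 6), cursors c1@1 c2@1 c3@4, authorship ......
After op 5 (insert('r')): buffer="trrhghram" (len 9), cursors c1@3 c2@3 c3@7, authorship .12...3..
After op 6 (insert('i')): buffer="trriihghriam" (len 12), cursors c1@5 c2@5 c3@10, authorship .1212...33..
After op 7 (insert('o')): buffer="trriioohghrioam" (len 15), cursors c1@7 c2@7 c3@13, authorship .121212...333..

Answer: trriioohghrioam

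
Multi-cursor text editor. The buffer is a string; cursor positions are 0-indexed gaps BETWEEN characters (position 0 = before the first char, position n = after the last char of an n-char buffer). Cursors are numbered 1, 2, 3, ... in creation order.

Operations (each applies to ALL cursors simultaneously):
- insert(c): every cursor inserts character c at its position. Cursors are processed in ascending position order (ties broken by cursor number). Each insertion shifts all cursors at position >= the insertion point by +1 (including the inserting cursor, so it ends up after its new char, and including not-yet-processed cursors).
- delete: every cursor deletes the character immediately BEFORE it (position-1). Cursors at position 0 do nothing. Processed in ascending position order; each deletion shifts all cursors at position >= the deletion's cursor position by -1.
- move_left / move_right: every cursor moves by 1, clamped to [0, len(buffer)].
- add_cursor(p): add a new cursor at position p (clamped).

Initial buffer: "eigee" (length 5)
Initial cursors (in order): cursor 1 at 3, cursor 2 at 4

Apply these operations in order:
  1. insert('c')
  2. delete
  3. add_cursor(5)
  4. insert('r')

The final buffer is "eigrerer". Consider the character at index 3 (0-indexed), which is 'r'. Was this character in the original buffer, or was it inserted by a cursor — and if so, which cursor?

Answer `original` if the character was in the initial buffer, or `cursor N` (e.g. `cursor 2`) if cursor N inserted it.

After op 1 (insert('c')): buffer="eigcece" (len 7), cursors c1@4 c2@6, authorship ...1.2.
After op 2 (delete): buffer="eigee" (len 5), cursors c1@3 c2@4, authorship .....
After op 3 (add_cursor(5)): buffer="eigee" (len 5), cursors c1@3 c2@4 c3@5, authorship .....
After op 4 (insert('r')): buffer="eigrerer" (len 8), cursors c1@4 c2@6 c3@8, authorship ...1.2.3
Authorship (.=original, N=cursor N): . . . 1 . 2 . 3
Index 3: author = 1

Answer: cursor 1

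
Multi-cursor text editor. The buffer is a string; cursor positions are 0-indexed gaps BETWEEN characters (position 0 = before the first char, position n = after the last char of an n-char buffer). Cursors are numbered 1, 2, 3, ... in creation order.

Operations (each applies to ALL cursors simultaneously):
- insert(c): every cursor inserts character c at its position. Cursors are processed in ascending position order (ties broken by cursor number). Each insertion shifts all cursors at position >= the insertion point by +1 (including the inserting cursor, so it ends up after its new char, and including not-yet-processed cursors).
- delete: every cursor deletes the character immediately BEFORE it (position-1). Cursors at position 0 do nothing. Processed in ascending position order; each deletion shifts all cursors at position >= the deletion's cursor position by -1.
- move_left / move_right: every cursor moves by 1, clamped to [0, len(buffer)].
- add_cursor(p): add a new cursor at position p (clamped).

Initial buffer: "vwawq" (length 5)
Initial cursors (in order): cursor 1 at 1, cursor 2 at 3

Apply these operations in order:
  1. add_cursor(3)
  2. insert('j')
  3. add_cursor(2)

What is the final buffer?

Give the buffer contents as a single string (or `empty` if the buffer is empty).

Answer: vjwajjwq

Derivation:
After op 1 (add_cursor(3)): buffer="vwawq" (len 5), cursors c1@1 c2@3 c3@3, authorship .....
After op 2 (insert('j')): buffer="vjwajjwq" (len 8), cursors c1@2 c2@6 c3@6, authorship .1..23..
After op 3 (add_cursor(2)): buffer="vjwajjwq" (len 8), cursors c1@2 c4@2 c2@6 c3@6, authorship .1..23..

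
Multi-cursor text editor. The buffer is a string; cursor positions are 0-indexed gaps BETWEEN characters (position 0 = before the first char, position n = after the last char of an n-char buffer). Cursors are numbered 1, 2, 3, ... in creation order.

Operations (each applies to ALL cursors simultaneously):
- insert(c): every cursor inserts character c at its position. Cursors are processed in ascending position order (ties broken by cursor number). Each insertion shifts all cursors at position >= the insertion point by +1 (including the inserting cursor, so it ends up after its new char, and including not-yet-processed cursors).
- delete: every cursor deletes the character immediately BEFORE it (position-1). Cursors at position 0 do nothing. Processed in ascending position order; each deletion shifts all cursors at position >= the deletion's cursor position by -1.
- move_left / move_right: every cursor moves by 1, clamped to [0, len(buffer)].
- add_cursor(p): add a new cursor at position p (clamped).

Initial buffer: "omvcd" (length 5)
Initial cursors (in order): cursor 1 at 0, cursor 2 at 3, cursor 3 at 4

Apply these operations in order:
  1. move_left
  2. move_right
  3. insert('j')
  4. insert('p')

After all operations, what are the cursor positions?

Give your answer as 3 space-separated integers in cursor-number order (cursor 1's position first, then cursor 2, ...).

After op 1 (move_left): buffer="omvcd" (len 5), cursors c1@0 c2@2 c3@3, authorship .....
After op 2 (move_right): buffer="omvcd" (len 5), cursors c1@1 c2@3 c3@4, authorship .....
After op 3 (insert('j')): buffer="ojmvjcjd" (len 8), cursors c1@2 c2@5 c3@7, authorship .1..2.3.
After op 4 (insert('p')): buffer="ojpmvjpcjpd" (len 11), cursors c1@3 c2@7 c3@10, authorship .11..22.33.

Answer: 3 7 10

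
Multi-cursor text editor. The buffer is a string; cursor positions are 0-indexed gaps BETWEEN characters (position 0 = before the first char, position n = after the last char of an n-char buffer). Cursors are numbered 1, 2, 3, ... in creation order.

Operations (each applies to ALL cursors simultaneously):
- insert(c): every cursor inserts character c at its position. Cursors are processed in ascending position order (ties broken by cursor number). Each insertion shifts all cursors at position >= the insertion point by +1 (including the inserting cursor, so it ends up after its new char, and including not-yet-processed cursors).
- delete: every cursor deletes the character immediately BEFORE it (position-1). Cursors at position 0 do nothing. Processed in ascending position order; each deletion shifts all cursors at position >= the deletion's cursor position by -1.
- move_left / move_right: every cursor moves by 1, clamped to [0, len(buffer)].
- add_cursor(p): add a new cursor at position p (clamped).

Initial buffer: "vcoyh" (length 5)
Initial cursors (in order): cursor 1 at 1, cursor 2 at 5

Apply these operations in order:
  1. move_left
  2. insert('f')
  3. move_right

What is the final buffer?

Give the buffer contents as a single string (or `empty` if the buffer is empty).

Answer: fvcoyfh

Derivation:
After op 1 (move_left): buffer="vcoyh" (len 5), cursors c1@0 c2@4, authorship .....
After op 2 (insert('f')): buffer="fvcoyfh" (len 7), cursors c1@1 c2@6, authorship 1....2.
After op 3 (move_right): buffer="fvcoyfh" (len 7), cursors c1@2 c2@7, authorship 1....2.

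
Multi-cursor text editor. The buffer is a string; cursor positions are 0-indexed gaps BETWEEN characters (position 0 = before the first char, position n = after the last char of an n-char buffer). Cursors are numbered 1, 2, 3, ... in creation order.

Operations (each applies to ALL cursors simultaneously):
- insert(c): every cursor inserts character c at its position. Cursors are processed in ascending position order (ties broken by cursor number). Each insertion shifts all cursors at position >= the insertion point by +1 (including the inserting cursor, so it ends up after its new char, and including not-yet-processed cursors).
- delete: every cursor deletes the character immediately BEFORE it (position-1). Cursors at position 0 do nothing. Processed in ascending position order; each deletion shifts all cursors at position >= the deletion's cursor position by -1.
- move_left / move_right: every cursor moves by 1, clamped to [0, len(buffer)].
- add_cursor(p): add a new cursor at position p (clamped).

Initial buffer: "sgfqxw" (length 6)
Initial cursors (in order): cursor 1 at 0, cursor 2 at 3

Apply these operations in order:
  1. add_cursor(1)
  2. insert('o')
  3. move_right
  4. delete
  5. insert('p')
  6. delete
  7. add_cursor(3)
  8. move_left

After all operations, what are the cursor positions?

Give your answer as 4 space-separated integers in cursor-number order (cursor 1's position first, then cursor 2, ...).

After op 1 (add_cursor(1)): buffer="sgfqxw" (len 6), cursors c1@0 c3@1 c2@3, authorship ......
After op 2 (insert('o')): buffer="osogfoqxw" (len 9), cursors c1@1 c3@3 c2@6, authorship 1.3..2...
After op 3 (move_right): buffer="osogfoqxw" (len 9), cursors c1@2 c3@4 c2@7, authorship 1.3..2...
After op 4 (delete): buffer="oofoxw" (len 6), cursors c1@1 c3@2 c2@4, authorship 13.2..
After op 5 (insert('p')): buffer="opopfopxw" (len 9), cursors c1@2 c3@4 c2@7, authorship 1133.22..
After op 6 (delete): buffer="oofoxw" (len 6), cursors c1@1 c3@2 c2@4, authorship 13.2..
After op 7 (add_cursor(3)): buffer="oofoxw" (len 6), cursors c1@1 c3@2 c4@3 c2@4, authorship 13.2..
After op 8 (move_left): buffer="oofoxw" (len 6), cursors c1@0 c3@1 c4@2 c2@3, authorship 13.2..

Answer: 0 3 1 2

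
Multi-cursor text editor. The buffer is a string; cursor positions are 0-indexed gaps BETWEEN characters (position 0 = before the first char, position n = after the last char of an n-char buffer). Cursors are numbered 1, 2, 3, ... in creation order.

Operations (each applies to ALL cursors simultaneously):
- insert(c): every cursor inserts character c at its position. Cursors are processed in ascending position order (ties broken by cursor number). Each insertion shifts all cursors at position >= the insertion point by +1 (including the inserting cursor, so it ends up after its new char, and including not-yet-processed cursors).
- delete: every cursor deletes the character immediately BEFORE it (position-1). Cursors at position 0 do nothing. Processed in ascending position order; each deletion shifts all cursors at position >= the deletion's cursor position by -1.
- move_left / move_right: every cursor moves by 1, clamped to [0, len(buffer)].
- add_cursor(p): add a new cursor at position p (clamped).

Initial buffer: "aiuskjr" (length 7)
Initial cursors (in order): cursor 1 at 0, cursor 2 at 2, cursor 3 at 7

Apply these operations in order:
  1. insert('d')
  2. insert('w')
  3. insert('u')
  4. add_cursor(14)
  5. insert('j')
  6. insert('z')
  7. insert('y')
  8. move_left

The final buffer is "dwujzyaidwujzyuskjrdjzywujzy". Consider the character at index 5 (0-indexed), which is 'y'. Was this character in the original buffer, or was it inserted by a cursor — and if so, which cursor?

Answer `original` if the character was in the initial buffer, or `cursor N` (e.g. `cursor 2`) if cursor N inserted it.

Answer: cursor 1

Derivation:
After op 1 (insert('d')): buffer="daiduskjrd" (len 10), cursors c1@1 c2@4 c3@10, authorship 1..2.....3
After op 2 (insert('w')): buffer="dwaidwuskjrdw" (len 13), cursors c1@2 c2@6 c3@13, authorship 11..22.....33
After op 3 (insert('u')): buffer="dwuaidwuuskjrdwu" (len 16), cursors c1@3 c2@8 c3@16, authorship 111..222.....333
After op 4 (add_cursor(14)): buffer="dwuaidwuuskjrdwu" (len 16), cursors c1@3 c2@8 c4@14 c3@16, authorship 111..222.....333
After op 5 (insert('j')): buffer="dwujaidwujuskjrdjwuj" (len 20), cursors c1@4 c2@10 c4@17 c3@20, authorship 1111..2222.....34333
After op 6 (insert('z')): buffer="dwujzaidwujzuskjrdjzwujz" (len 24), cursors c1@5 c2@12 c4@20 c3@24, authorship 11111..22222.....3443333
After op 7 (insert('y')): buffer="dwujzyaidwujzyuskjrdjzywujzy" (len 28), cursors c1@6 c2@14 c4@23 c3@28, authorship 111111..222222.....344433333
After op 8 (move_left): buffer="dwujzyaidwujzyuskjrdjzywujzy" (len 28), cursors c1@5 c2@13 c4@22 c3@27, authorship 111111..222222.....344433333
Authorship (.=original, N=cursor N): 1 1 1 1 1 1 . . 2 2 2 2 2 2 . . . . . 3 4 4 4 3 3 3 3 3
Index 5: author = 1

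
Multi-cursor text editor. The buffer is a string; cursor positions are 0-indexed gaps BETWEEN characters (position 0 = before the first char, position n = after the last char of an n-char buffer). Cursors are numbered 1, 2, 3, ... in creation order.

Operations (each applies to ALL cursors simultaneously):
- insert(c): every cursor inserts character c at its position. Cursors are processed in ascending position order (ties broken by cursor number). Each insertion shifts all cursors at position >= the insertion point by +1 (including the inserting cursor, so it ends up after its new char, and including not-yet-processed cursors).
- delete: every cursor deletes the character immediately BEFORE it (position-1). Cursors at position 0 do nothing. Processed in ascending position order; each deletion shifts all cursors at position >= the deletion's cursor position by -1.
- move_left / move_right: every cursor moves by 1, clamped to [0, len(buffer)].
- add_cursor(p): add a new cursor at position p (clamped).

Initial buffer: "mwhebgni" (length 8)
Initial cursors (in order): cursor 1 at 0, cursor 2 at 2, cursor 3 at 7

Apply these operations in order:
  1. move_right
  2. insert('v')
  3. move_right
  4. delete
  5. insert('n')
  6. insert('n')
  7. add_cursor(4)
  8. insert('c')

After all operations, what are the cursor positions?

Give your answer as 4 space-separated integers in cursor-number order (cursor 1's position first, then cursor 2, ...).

After op 1 (move_right): buffer="mwhebgni" (len 8), cursors c1@1 c2@3 c3@8, authorship ........
After op 2 (insert('v')): buffer="mvwhvebgniv" (len 11), cursors c1@2 c2@5 c3@11, authorship .1..2.....3
After op 3 (move_right): buffer="mvwhvebgniv" (len 11), cursors c1@3 c2@6 c3@11, authorship .1..2.....3
After op 4 (delete): buffer="mvhvbgni" (len 8), cursors c1@2 c2@4 c3@8, authorship .1.2....
After op 5 (insert('n')): buffer="mvnhvnbgnin" (len 11), cursors c1@3 c2@6 c3@11, authorship .11.22....3
After op 6 (insert('n')): buffer="mvnnhvnnbgninn" (len 14), cursors c1@4 c2@8 c3@14, authorship .111.222....33
After op 7 (add_cursor(4)): buffer="mvnnhvnnbgninn" (len 14), cursors c1@4 c4@4 c2@8 c3@14, authorship .111.222....33
After op 8 (insert('c')): buffer="mvnncchvnncbgninnc" (len 18), cursors c1@6 c4@6 c2@11 c3@18, authorship .11114.2222....333

Answer: 6 11 18 6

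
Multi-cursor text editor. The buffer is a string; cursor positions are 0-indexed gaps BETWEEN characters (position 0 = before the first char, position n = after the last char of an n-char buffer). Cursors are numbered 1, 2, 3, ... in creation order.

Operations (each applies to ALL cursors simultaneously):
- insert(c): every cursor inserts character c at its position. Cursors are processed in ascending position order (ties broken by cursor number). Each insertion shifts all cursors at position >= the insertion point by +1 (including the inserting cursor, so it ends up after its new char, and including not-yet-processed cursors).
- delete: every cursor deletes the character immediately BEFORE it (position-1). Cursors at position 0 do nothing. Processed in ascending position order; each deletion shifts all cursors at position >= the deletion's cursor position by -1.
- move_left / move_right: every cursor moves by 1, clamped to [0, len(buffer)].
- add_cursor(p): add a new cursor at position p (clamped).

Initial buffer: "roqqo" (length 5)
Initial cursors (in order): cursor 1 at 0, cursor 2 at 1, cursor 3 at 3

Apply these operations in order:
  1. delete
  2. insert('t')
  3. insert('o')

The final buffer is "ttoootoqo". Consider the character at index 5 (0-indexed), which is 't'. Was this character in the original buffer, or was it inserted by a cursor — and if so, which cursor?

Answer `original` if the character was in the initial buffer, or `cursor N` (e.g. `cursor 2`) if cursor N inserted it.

After op 1 (delete): buffer="oqo" (len 3), cursors c1@0 c2@0 c3@1, authorship ...
After op 2 (insert('t')): buffer="ttotqo" (len 6), cursors c1@2 c2@2 c3@4, authorship 12.3..
After op 3 (insert('o')): buffer="ttoootoqo" (len 9), cursors c1@4 c2@4 c3@7, authorship 1212.33..
Authorship (.=original, N=cursor N): 1 2 1 2 . 3 3 . .
Index 5: author = 3

Answer: cursor 3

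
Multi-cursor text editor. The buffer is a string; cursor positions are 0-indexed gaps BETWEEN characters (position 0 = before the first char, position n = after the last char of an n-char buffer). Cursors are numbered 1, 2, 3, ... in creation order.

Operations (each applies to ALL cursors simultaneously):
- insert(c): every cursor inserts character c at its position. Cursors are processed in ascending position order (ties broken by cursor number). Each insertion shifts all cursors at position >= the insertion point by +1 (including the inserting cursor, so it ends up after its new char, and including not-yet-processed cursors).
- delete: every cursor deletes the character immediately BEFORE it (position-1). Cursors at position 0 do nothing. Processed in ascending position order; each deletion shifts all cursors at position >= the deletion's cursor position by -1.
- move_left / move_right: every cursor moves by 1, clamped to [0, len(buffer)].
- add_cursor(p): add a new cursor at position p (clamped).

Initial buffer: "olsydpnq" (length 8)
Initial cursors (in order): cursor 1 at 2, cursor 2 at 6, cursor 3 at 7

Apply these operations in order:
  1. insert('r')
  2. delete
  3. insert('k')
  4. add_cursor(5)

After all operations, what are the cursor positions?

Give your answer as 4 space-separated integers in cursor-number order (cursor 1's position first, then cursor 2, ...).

After op 1 (insert('r')): buffer="olrsydprnrq" (len 11), cursors c1@3 c2@8 c3@10, authorship ..1....2.3.
After op 2 (delete): buffer="olsydpnq" (len 8), cursors c1@2 c2@6 c3@7, authorship ........
After op 3 (insert('k')): buffer="olksydpknkq" (len 11), cursors c1@3 c2@8 c3@10, authorship ..1....2.3.
After op 4 (add_cursor(5)): buffer="olksydpknkq" (len 11), cursors c1@3 c4@5 c2@8 c3@10, authorship ..1....2.3.

Answer: 3 8 10 5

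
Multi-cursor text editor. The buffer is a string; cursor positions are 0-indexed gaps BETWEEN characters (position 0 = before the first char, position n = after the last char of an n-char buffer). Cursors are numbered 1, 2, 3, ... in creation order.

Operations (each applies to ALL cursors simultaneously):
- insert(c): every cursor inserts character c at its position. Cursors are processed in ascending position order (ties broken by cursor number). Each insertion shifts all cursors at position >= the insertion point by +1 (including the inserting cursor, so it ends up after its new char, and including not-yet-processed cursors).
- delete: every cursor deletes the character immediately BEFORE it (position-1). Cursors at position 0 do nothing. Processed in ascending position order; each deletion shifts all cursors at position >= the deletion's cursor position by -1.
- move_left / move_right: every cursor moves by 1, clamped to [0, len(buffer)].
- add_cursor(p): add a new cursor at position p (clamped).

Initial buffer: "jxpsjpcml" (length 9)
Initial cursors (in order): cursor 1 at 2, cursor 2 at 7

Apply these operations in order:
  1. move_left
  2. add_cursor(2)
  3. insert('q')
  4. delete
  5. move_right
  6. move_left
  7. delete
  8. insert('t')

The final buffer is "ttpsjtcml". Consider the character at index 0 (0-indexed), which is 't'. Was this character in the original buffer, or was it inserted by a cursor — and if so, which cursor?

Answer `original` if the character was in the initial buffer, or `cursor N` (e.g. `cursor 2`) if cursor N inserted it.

Answer: cursor 1

Derivation:
After op 1 (move_left): buffer="jxpsjpcml" (len 9), cursors c1@1 c2@6, authorship .........
After op 2 (add_cursor(2)): buffer="jxpsjpcml" (len 9), cursors c1@1 c3@2 c2@6, authorship .........
After op 3 (insert('q')): buffer="jqxqpsjpqcml" (len 12), cursors c1@2 c3@4 c2@9, authorship .1.3....2...
After op 4 (delete): buffer="jxpsjpcml" (len 9), cursors c1@1 c3@2 c2@6, authorship .........
After op 5 (move_right): buffer="jxpsjpcml" (len 9), cursors c1@2 c3@3 c2@7, authorship .........
After op 6 (move_left): buffer="jxpsjpcml" (len 9), cursors c1@1 c3@2 c2@6, authorship .........
After op 7 (delete): buffer="psjcml" (len 6), cursors c1@0 c3@0 c2@3, authorship ......
After op 8 (insert('t')): buffer="ttpsjtcml" (len 9), cursors c1@2 c3@2 c2@6, authorship 13...2...
Authorship (.=original, N=cursor N): 1 3 . . . 2 . . .
Index 0: author = 1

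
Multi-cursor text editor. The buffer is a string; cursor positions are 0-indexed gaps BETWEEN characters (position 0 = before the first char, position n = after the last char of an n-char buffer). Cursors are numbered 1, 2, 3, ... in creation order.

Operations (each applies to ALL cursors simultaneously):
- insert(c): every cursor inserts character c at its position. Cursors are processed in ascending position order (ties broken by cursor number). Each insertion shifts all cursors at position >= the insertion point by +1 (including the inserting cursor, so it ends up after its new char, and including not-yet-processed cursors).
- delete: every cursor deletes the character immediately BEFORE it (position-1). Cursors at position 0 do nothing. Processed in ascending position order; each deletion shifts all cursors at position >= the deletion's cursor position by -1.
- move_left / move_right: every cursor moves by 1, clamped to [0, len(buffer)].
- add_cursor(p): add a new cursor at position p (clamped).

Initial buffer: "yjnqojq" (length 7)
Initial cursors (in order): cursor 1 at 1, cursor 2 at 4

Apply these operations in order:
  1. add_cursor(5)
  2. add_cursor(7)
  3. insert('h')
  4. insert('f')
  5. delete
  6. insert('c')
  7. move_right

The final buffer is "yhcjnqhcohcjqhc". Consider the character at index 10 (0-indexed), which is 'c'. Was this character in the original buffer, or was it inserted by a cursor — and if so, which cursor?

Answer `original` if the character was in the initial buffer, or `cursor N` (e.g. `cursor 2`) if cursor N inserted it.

Answer: cursor 3

Derivation:
After op 1 (add_cursor(5)): buffer="yjnqojq" (len 7), cursors c1@1 c2@4 c3@5, authorship .......
After op 2 (add_cursor(7)): buffer="yjnqojq" (len 7), cursors c1@1 c2@4 c3@5 c4@7, authorship .......
After op 3 (insert('h')): buffer="yhjnqhohjqh" (len 11), cursors c1@2 c2@6 c3@8 c4@11, authorship .1...2.3..4
After op 4 (insert('f')): buffer="yhfjnqhfohfjqhf" (len 15), cursors c1@3 c2@8 c3@11 c4@15, authorship .11...22.33..44
After op 5 (delete): buffer="yhjnqhohjqh" (len 11), cursors c1@2 c2@6 c3@8 c4@11, authorship .1...2.3..4
After op 6 (insert('c')): buffer="yhcjnqhcohcjqhc" (len 15), cursors c1@3 c2@8 c3@11 c4@15, authorship .11...22.33..44
After op 7 (move_right): buffer="yhcjnqhcohcjqhc" (len 15), cursors c1@4 c2@9 c3@12 c4@15, authorship .11...22.33..44
Authorship (.=original, N=cursor N): . 1 1 . . . 2 2 . 3 3 . . 4 4
Index 10: author = 3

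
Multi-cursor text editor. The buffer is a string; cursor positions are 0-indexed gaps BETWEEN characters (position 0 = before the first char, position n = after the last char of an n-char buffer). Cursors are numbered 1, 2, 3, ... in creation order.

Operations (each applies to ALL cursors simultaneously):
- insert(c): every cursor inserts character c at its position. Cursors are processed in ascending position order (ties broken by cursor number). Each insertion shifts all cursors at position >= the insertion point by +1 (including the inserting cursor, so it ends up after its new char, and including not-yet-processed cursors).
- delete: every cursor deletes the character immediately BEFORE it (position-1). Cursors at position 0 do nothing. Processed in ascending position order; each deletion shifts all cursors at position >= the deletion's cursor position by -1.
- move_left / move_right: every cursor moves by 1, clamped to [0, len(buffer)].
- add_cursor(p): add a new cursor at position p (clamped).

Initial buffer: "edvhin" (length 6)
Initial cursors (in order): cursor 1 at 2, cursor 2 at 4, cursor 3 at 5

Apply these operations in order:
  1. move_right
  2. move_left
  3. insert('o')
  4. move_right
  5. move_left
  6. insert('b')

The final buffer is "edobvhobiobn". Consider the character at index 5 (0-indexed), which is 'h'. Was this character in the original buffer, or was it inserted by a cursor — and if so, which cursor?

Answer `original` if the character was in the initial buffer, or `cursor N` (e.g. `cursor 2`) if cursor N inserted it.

After op 1 (move_right): buffer="edvhin" (len 6), cursors c1@3 c2@5 c3@6, authorship ......
After op 2 (move_left): buffer="edvhin" (len 6), cursors c1@2 c2@4 c3@5, authorship ......
After op 3 (insert('o')): buffer="edovhoion" (len 9), cursors c1@3 c2@6 c3@8, authorship ..1..2.3.
After op 4 (move_right): buffer="edovhoion" (len 9), cursors c1@4 c2@7 c3@9, authorship ..1..2.3.
After op 5 (move_left): buffer="edovhoion" (len 9), cursors c1@3 c2@6 c3@8, authorship ..1..2.3.
After op 6 (insert('b')): buffer="edobvhobiobn" (len 12), cursors c1@4 c2@8 c3@11, authorship ..11..22.33.
Authorship (.=original, N=cursor N): . . 1 1 . . 2 2 . 3 3 .
Index 5: author = original

Answer: original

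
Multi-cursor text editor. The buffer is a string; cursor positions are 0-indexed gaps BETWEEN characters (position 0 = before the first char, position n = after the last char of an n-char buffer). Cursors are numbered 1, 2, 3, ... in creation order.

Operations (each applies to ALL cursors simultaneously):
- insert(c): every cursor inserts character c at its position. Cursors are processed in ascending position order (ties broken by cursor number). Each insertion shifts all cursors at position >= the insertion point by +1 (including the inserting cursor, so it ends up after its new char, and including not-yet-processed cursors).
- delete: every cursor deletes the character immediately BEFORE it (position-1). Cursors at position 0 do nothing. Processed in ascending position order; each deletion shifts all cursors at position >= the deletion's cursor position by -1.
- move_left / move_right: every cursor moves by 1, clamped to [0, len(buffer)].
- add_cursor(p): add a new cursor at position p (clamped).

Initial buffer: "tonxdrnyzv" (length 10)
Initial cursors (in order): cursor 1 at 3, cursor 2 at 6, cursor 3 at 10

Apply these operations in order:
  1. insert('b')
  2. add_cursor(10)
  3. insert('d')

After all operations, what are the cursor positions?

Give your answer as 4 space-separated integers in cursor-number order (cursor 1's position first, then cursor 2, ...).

After op 1 (insert('b')): buffer="tonbxdrbnyzvb" (len 13), cursors c1@4 c2@8 c3@13, authorship ...1...2....3
After op 2 (add_cursor(10)): buffer="tonbxdrbnyzvb" (len 13), cursors c1@4 c2@8 c4@10 c3@13, authorship ...1...2....3
After op 3 (insert('d')): buffer="tonbdxdrbdnydzvbd" (len 17), cursors c1@5 c2@10 c4@13 c3@17, authorship ...11...22..4..33

Answer: 5 10 17 13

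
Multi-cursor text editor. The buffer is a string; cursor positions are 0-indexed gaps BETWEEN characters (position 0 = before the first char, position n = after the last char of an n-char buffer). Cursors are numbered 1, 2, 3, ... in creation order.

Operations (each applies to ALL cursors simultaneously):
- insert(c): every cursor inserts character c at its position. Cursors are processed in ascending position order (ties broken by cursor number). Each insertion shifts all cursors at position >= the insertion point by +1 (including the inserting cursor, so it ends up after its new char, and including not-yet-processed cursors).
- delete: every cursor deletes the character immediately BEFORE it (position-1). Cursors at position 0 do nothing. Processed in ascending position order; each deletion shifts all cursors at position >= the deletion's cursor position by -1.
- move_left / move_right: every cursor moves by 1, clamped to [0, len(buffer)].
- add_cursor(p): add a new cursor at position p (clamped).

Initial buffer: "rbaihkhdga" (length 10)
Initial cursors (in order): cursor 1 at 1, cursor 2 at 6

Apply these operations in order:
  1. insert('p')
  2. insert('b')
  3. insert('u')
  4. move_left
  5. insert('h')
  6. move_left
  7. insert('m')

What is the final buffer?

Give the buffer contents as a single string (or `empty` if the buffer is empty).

After op 1 (insert('p')): buffer="rpbaihkphdga" (len 12), cursors c1@2 c2@8, authorship .1.....2....
After op 2 (insert('b')): buffer="rpbbaihkpbhdga" (len 14), cursors c1@3 c2@10, authorship .11.....22....
After op 3 (insert('u')): buffer="rpbubaihkpbuhdga" (len 16), cursors c1@4 c2@12, authorship .111.....222....
After op 4 (move_left): buffer="rpbubaihkpbuhdga" (len 16), cursors c1@3 c2@11, authorship .111.....222....
After op 5 (insert('h')): buffer="rpbhubaihkpbhuhdga" (len 18), cursors c1@4 c2@13, authorship .1111.....2222....
After op 6 (move_left): buffer="rpbhubaihkpbhuhdga" (len 18), cursors c1@3 c2@12, authorship .1111.....2222....
After op 7 (insert('m')): buffer="rpbmhubaihkpbmhuhdga" (len 20), cursors c1@4 c2@14, authorship .11111.....22222....

Answer: rpbmhubaihkpbmhuhdga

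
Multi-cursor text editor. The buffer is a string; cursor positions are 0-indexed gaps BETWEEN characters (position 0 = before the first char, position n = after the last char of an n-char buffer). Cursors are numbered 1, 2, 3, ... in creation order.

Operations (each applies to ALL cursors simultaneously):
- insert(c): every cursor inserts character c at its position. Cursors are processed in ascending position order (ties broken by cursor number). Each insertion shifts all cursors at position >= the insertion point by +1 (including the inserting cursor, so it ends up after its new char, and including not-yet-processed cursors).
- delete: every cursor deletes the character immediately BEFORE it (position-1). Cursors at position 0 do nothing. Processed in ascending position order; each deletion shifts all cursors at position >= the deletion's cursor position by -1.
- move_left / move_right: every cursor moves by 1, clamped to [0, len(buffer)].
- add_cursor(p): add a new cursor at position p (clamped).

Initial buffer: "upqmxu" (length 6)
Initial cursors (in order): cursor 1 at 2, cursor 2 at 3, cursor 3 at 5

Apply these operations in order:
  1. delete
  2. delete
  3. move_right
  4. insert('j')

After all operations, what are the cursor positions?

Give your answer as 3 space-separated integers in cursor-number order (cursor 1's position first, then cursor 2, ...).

Answer: 4 4 4

Derivation:
After op 1 (delete): buffer="umu" (len 3), cursors c1@1 c2@1 c3@2, authorship ...
After op 2 (delete): buffer="u" (len 1), cursors c1@0 c2@0 c3@0, authorship .
After op 3 (move_right): buffer="u" (len 1), cursors c1@1 c2@1 c3@1, authorship .
After op 4 (insert('j')): buffer="ujjj" (len 4), cursors c1@4 c2@4 c3@4, authorship .123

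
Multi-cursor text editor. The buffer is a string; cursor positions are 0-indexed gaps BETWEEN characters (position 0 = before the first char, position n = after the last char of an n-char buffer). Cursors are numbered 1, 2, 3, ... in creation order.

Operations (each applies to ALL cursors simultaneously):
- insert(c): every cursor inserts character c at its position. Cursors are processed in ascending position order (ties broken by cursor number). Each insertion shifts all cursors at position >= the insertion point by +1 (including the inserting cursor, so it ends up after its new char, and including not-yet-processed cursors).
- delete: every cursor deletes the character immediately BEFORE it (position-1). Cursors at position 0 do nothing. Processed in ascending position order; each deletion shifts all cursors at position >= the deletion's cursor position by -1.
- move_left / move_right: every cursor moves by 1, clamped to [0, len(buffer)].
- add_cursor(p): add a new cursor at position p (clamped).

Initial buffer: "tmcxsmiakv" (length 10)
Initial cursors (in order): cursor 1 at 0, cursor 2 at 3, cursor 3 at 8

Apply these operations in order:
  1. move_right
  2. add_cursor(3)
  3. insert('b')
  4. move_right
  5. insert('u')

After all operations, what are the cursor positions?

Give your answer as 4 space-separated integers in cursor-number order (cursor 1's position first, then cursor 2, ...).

After op 1 (move_right): buffer="tmcxsmiakv" (len 10), cursors c1@1 c2@4 c3@9, authorship ..........
After op 2 (add_cursor(3)): buffer="tmcxsmiakv" (len 10), cursors c1@1 c4@3 c2@4 c3@9, authorship ..........
After op 3 (insert('b')): buffer="tbmcbxbsmiakbv" (len 14), cursors c1@2 c4@5 c2@7 c3@13, authorship .1..4.2.....3.
After op 4 (move_right): buffer="tbmcbxbsmiakbv" (len 14), cursors c1@3 c4@6 c2@8 c3@14, authorship .1..4.2.....3.
After op 5 (insert('u')): buffer="tbmucbxubsumiakbvu" (len 18), cursors c1@4 c4@8 c2@11 c3@18, authorship .1.1.4.42.2....3.3

Answer: 4 11 18 8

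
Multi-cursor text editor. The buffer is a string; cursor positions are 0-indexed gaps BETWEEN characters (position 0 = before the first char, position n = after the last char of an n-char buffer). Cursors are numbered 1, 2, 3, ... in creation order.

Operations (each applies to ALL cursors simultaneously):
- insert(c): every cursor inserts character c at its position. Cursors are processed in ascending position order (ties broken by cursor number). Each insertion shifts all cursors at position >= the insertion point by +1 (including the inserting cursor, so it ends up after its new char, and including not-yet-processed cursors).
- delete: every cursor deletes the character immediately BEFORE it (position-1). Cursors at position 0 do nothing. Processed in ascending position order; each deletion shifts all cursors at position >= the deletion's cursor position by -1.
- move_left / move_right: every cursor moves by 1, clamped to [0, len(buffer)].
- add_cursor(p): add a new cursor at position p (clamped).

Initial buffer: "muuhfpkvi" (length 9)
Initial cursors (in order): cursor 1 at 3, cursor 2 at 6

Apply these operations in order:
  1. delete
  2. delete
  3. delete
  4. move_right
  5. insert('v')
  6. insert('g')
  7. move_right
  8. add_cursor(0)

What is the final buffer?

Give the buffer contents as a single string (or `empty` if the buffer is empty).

After op 1 (delete): buffer="muhfkvi" (len 7), cursors c1@2 c2@4, authorship .......
After op 2 (delete): buffer="mhkvi" (len 5), cursors c1@1 c2@2, authorship .....
After op 3 (delete): buffer="kvi" (len 3), cursors c1@0 c2@0, authorship ...
After op 4 (move_right): buffer="kvi" (len 3), cursors c1@1 c2@1, authorship ...
After op 5 (insert('v')): buffer="kvvvi" (len 5), cursors c1@3 c2@3, authorship .12..
After op 6 (insert('g')): buffer="kvvggvi" (len 7), cursors c1@5 c2@5, authorship .1212..
After op 7 (move_right): buffer="kvvggvi" (len 7), cursors c1@6 c2@6, authorship .1212..
After op 8 (add_cursor(0)): buffer="kvvggvi" (len 7), cursors c3@0 c1@6 c2@6, authorship .1212..

Answer: kvvggvi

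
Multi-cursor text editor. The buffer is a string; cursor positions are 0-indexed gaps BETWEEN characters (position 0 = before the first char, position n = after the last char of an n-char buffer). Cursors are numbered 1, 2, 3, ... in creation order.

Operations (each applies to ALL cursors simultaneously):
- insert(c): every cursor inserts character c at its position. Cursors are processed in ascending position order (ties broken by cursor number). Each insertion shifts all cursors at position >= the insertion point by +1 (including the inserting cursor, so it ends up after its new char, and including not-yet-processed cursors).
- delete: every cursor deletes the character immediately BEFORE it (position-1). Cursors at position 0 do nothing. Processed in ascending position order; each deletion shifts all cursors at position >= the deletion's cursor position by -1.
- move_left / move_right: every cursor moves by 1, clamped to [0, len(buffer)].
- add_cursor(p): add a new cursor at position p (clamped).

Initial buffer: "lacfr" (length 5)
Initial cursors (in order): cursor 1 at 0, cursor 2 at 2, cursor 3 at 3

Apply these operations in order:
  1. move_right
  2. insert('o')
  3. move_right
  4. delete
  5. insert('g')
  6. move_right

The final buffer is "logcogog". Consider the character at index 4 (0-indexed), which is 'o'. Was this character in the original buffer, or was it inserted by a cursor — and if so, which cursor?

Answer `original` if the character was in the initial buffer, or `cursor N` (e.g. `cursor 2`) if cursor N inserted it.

Answer: cursor 2

Derivation:
After op 1 (move_right): buffer="lacfr" (len 5), cursors c1@1 c2@3 c3@4, authorship .....
After op 2 (insert('o')): buffer="loacofor" (len 8), cursors c1@2 c2@5 c3@7, authorship .1..2.3.
After op 3 (move_right): buffer="loacofor" (len 8), cursors c1@3 c2@6 c3@8, authorship .1..2.3.
After op 4 (delete): buffer="locoo" (len 5), cursors c1@2 c2@4 c3@5, authorship .1.23
After op 5 (insert('g')): buffer="logcogog" (len 8), cursors c1@3 c2@6 c3@8, authorship .11.2233
After op 6 (move_right): buffer="logcogog" (len 8), cursors c1@4 c2@7 c3@8, authorship .11.2233
Authorship (.=original, N=cursor N): . 1 1 . 2 2 3 3
Index 4: author = 2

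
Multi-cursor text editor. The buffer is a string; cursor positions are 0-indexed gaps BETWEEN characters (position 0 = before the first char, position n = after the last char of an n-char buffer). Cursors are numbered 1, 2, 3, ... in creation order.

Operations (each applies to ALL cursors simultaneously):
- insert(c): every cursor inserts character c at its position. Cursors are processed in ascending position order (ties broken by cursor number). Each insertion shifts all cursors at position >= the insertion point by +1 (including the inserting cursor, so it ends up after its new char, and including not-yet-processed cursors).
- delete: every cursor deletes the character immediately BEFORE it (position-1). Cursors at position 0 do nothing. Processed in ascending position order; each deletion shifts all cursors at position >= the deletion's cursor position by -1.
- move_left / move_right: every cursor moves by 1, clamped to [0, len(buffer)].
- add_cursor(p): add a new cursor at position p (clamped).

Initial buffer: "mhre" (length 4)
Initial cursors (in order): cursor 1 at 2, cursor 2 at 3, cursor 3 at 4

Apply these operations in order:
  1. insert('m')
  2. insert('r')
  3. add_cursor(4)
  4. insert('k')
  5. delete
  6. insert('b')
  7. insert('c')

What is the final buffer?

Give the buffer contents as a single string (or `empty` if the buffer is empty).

Answer: mhmrbbccrmrbcemrbc

Derivation:
After op 1 (insert('m')): buffer="mhmrmem" (len 7), cursors c1@3 c2@5 c3@7, authorship ..1.2.3
After op 2 (insert('r')): buffer="mhmrrmremr" (len 10), cursors c1@4 c2@7 c3@10, authorship ..11.22.33
After op 3 (add_cursor(4)): buffer="mhmrrmremr" (len 10), cursors c1@4 c4@4 c2@7 c3@10, authorship ..11.22.33
After op 4 (insert('k')): buffer="mhmrkkrmrkemrk" (len 14), cursors c1@6 c4@6 c2@10 c3@14, authorship ..1114.222.333
After op 5 (delete): buffer="mhmrrmremr" (len 10), cursors c1@4 c4@4 c2@7 c3@10, authorship ..11.22.33
After op 6 (insert('b')): buffer="mhmrbbrmrbemrb" (len 14), cursors c1@6 c4@6 c2@10 c3@14, authorship ..1114.222.333
After op 7 (insert('c')): buffer="mhmrbbccrmrbcemrbc" (len 18), cursors c1@8 c4@8 c2@13 c3@18, authorship ..111414.2222.3333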